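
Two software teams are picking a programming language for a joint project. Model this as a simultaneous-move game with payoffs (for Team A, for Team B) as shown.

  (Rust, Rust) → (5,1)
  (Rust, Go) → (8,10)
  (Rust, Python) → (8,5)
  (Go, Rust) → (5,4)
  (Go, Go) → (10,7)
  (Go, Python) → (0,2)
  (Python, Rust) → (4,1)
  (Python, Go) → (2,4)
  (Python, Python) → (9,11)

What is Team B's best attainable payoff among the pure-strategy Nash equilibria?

Both Go is a pure NE (Team A: 10 ≥ 8; Team B: 7 ≥ 4). Team B gets 7.
Both Python is a pure NE (Team A: 9 ≥ 8; Team B: 11 ≥ 4). Team B gets 11.
Every other cell has a profitable deviation for at least one player. Highest of {7, 11} is 11.

11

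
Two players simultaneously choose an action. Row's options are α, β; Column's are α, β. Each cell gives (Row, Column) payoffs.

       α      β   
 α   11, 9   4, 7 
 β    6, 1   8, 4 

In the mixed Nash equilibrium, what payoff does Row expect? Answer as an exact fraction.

64/9

Column mixes with probability q on α, chosen so Row is indifferent: 11q + 4(1−q) = 6q + 8(1−q) gives q = 4/9.
Row's expected payoff (from either row, since indifferent) is 11·4/9 + 4·5/9 = 64/9.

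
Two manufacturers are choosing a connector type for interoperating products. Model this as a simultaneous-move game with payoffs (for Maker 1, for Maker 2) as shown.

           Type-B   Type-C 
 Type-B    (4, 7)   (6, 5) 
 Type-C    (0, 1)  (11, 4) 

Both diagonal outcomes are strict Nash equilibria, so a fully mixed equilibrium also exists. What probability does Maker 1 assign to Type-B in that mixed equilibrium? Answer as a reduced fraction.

3/5

Maker 1's mix p on Type-B must make Maker 2 indifferent between Type-B and Type-C.
Maker 2's payoff from Type-B: 7p + 1(1−p). From Type-C: 5p + 4(1−p).
Set equal: 2p = 3(1−p) → p = 3/5.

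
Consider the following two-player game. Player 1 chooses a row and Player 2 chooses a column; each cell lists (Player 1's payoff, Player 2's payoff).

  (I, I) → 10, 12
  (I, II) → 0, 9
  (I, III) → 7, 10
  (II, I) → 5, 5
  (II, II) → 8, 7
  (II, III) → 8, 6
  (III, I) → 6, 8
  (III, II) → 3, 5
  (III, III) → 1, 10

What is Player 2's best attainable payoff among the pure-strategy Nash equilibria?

12

Both I is a pure NE (Player 1: 10 ≥ 6; Player 2: 12 ≥ 10). Player 2 gets 12.
Both II is a pure NE (Player 1: 8 ≥ 3; Player 2: 7 ≥ 6). Player 2 gets 7.
Every other cell has a profitable deviation for at least one player. Highest of {12, 7} is 12.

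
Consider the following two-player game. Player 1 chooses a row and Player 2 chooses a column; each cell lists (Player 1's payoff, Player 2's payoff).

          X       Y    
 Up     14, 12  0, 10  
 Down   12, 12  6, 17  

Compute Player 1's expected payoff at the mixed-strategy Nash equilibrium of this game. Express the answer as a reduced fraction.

21/2

Player 2 mixes with probability q on X, chosen so Player 1 is indifferent: 14q + 0(1−q) = 12q + 6(1−q) gives q = 3/4.
Player 1's expected payoff (from either row, since indifferent) is 14·3/4 + 0·1/4 = 21/2.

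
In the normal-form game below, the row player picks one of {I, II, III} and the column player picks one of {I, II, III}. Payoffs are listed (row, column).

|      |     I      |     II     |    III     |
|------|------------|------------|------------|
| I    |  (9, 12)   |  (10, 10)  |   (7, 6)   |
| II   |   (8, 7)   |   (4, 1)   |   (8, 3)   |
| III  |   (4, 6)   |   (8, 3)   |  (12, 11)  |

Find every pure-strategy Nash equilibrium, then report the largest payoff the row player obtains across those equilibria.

Both I is a pure NE (the row player: 9 ≥ 8; the column player: 12 ≥ 10). The row player gets 9.
Both III is a pure NE (the row player: 12 ≥ 8; the column player: 11 ≥ 6). The row player gets 12.
Every other cell has a profitable deviation for at least one player. Highest of {9, 12} is 12.

12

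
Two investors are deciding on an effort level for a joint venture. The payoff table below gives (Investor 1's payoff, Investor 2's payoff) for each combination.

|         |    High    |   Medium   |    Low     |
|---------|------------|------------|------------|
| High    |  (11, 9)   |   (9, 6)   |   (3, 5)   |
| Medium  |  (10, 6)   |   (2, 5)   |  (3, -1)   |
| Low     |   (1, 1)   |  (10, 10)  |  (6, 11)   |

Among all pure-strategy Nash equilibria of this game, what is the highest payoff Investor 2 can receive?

11

Both High is a pure NE (Investor 1: 11 ≥ 10; Investor 2: 9 ≥ 6). Investor 2 gets 9.
Both Low is a pure NE (Investor 1: 6 ≥ 3; Investor 2: 11 ≥ 10). Investor 2 gets 11.
Every other cell has a profitable deviation for at least one player. Highest of {9, 11} is 11.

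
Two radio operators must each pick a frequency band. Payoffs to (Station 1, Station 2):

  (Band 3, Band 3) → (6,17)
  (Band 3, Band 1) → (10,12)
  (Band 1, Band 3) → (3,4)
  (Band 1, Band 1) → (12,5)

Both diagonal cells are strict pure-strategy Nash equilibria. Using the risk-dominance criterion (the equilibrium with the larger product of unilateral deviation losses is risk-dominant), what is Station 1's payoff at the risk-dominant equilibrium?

At both Band 3: Station 1 loses 6 − 3 = 3 by deviating; Station 2 loses 17 − 12 = 5. Product = 3·5 = 15.
At both Band 1: Station 1 loses 12 − 10 = 2 by deviating; Station 2 loses 5 − 4 = 1. Product = 2·1 = 2.
15 > 2, so both Band 3 is risk-dominant. Station 1's payoff there is 6.

6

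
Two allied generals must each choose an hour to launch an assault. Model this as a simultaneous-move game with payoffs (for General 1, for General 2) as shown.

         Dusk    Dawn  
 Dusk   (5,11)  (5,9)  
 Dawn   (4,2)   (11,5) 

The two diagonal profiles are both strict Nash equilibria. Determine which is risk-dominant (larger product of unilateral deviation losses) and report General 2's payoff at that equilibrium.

5

At both Dusk: General 1 loses 5 − 4 = 1 by deviating; General 2 loses 11 − 9 = 2. Product = 1·2 = 2.
At both Dawn: General 1 loses 11 − 5 = 6 by deviating; General 2 loses 5 − 2 = 3. Product = 6·3 = 18.
18 > 2, so both Dawn is risk-dominant. General 2's payoff there is 5.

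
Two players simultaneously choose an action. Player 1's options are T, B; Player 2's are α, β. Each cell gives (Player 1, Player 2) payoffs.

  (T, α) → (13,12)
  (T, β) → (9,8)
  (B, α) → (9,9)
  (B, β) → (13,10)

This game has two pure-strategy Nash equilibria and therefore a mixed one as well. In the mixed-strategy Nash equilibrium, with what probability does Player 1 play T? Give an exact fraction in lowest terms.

1/5

Player 1's mix p on T must make Player 2 indifferent between α and β.
Player 2's payoff from α: 12p + 9(1−p). From β: 8p + 10(1−p).
Set equal: 4p = 1(1−p) → p = 1/5.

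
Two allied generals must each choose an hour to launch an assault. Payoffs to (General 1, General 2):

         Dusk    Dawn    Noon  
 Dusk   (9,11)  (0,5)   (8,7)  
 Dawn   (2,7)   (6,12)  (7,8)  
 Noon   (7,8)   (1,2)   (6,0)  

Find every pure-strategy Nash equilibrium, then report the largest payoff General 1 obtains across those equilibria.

Both Dusk is a pure NE (General 1: 9 ≥ 7; General 2: 11 ≥ 7). General 1 gets 9.
Both Dawn is a pure NE (General 1: 6 ≥ 1; General 2: 12 ≥ 8). General 1 gets 6.
Every other cell has a profitable deviation for at least one player. Highest of {9, 6} is 9.

9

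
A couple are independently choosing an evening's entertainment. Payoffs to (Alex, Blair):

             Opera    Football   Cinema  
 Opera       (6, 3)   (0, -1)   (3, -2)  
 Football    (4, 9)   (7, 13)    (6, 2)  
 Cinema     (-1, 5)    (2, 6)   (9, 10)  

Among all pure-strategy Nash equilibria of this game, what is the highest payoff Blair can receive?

Both Opera is a pure NE (Alex: 6 ≥ 4; Blair: 3 ≥ -1). Blair gets 3.
Both Football is a pure NE (Alex: 7 ≥ 2; Blair: 13 ≥ 9). Blair gets 13.
Both Cinema is a pure NE (Alex: 9 ≥ 6; Blair: 10 ≥ 6). Blair gets 10.
Every other cell has a profitable deviation for at least one player. Highest of {3, 13, 10} is 13.

13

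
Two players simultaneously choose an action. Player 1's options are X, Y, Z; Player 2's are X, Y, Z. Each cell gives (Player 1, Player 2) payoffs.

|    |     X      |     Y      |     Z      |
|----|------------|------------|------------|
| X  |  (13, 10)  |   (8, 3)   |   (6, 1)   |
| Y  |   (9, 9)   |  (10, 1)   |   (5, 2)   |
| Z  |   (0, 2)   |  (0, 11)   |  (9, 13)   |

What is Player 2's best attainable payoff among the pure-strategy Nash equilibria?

13

Both X is a pure NE (Player 1: 13 ≥ 9; Player 2: 10 ≥ 3). Player 2 gets 10.
Both Z is a pure NE (Player 1: 9 ≥ 6; Player 2: 13 ≥ 11). Player 2 gets 13.
Every other cell has a profitable deviation for at least one player. Highest of {10, 13} is 13.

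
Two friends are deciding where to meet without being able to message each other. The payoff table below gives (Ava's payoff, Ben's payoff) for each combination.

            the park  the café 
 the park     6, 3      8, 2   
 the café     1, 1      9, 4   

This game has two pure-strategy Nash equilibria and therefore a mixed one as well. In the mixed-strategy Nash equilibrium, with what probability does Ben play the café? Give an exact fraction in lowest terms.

Ben's mix q on the park must make Ava indifferent between the park and the café.
Ava's payoff from the park: 6q + 8(1−q). From the café: 1q + 9(1−q).
Set equal: 5q = 1(1−q) → q = 1/6.
Probability on the café is 1 − 1/6 = 5/6.

5/6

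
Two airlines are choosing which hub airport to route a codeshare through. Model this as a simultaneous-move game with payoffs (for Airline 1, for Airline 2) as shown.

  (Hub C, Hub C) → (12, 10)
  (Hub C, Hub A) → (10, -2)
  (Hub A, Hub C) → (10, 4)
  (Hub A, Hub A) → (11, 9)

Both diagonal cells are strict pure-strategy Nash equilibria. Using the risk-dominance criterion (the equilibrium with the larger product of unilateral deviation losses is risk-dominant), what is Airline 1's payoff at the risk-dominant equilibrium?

12

At both Hub C: Airline 1 loses 12 − 10 = 2 by deviating; Airline 2 loses 10 − (-2) = 12. Product = 2·12 = 24.
At both Hub A: Airline 1 loses 11 − 10 = 1 by deviating; Airline 2 loses 9 − 4 = 5. Product = 1·5 = 5.
24 > 5, so both Hub C is risk-dominant. Airline 1's payoff there is 12.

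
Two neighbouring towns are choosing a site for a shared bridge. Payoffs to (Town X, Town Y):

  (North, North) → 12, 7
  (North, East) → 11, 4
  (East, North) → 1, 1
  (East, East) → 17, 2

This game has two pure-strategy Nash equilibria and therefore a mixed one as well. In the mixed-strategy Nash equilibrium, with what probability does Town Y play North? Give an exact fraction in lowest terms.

6/17

Town Y's mix q on North must make Town X indifferent between North and East.
Town X's payoff from North: 12q + 11(1−q). From East: 1q + 17(1−q).
Set equal: 11q = 6(1−q) → q = 6/17.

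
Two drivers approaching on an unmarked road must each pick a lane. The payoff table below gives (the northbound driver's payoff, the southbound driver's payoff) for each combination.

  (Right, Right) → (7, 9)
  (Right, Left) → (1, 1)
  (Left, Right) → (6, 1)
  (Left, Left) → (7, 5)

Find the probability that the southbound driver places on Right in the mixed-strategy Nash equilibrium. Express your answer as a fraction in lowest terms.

6/7

The southbound driver's mix q on Right must make the northbound driver indifferent between Right and Left.
The northbound driver's payoff from Right: 7q + 1(1−q). From Left: 6q + 7(1−q).
Set equal: 1q = 6(1−q) → q = 6/7.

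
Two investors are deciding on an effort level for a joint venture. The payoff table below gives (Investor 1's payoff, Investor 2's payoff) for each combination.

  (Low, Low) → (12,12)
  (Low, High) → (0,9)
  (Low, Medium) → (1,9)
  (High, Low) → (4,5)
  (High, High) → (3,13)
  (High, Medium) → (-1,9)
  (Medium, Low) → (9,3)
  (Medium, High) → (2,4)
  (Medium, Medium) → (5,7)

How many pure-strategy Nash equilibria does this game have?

Both Low: Investor 1 gets 12 (best alternative 9); Investor 2 gets 12 (best alternative 9). Neither deviates — NE.
Both High: Investor 1 gets 3 (best alternative 2); Investor 2 gets 13 (best alternative 9). Neither deviates — NE.
Both Medium: Investor 1 gets 5 (best alternative 1); Investor 2 gets 7 (best alternative 4). Neither deviates — NE.
(Low, Medium) is not a NE: Investor 1 would switch to Medium (5 > 1).
No other cell survives both best-response checks, so there are 3 pure NE.

3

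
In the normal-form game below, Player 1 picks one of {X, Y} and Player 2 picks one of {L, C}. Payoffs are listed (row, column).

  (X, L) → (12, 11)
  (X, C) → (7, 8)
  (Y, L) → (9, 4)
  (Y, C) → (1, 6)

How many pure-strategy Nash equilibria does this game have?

1

(X, L): Player 1 gets 12 (best alternative 9); Player 2 gets 11 (best alternative 8). Neither deviates — NE.
(Y, C) is not a NE: Player 1 would switch to X (7 > 1).
No other cell survives both best-response checks, so there is 1 pure NE.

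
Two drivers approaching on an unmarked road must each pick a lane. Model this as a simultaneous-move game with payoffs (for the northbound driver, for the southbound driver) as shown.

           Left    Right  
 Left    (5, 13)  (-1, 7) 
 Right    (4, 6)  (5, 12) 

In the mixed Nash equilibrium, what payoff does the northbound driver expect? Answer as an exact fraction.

29/7

The southbound driver mixes with probability q on Left, chosen so the northbound driver is indifferent: 5q + (-1)(1−q) = 4q + 5(1−q) gives q = 6/7.
The northbound driver's expected payoff (from either row, since indifferent) is 5·6/7 + (-1)·1/7 = 29/7.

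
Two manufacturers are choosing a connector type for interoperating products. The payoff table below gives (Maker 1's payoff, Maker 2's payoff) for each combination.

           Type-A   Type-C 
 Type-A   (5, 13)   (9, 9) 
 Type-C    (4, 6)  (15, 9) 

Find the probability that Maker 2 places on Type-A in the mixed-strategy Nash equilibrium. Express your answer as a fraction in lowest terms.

Maker 2's mix q on Type-A must make Maker 1 indifferent between Type-A and Type-C.
Maker 1's payoff from Type-A: 5q + 9(1−q). From Type-C: 4q + 15(1−q).
Set equal: 1q = 6(1−q) → q = 6/7.

6/7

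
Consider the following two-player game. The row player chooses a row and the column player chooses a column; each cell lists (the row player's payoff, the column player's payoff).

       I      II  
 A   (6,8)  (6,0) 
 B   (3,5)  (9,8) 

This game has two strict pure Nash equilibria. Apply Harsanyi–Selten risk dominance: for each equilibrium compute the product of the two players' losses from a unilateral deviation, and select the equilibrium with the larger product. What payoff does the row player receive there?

6

At (A, I): the row player loses 6 − 3 = 3 by deviating; the column player loses 8 − 0 = 8. Product = 3·8 = 24.
At (B, II): the row player loses 9 − 6 = 3 by deviating; the column player loses 8 − 5 = 3. Product = 3·3 = 9.
24 > 9, so (A, I) is risk-dominant. The row player's payoff there is 6.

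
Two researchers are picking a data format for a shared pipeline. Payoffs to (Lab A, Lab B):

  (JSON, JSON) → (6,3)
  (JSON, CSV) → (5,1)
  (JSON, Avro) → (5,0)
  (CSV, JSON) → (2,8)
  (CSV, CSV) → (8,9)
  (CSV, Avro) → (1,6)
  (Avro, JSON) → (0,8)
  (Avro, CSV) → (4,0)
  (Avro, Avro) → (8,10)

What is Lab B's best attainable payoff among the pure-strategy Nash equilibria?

10

Both JSON is a pure NE (Lab A: 6 ≥ 2; Lab B: 3 ≥ 1). Lab B gets 3.
Both CSV is a pure NE (Lab A: 8 ≥ 5; Lab B: 9 ≥ 8). Lab B gets 9.
Both Avro is a pure NE (Lab A: 8 ≥ 5; Lab B: 10 ≥ 8). Lab B gets 10.
Every other cell has a profitable deviation for at least one player. Highest of {3, 9, 10} is 10.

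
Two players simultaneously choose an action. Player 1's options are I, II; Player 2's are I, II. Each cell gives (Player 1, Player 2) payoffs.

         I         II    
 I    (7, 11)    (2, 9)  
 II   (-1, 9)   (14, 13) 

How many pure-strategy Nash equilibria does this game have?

2

Both I: Player 1 gets 7 (best alternative -1); Player 2 gets 11 (best alternative 9). Neither deviates — NE.
Both II: Player 1 gets 14 (best alternative 2); Player 2 gets 13 (best alternative 9). Neither deviates — NE.
(II, I) is not a NE: Player 1 would switch to I (7 > -1).
No other cell survives both best-response checks, so there are 2 pure NE.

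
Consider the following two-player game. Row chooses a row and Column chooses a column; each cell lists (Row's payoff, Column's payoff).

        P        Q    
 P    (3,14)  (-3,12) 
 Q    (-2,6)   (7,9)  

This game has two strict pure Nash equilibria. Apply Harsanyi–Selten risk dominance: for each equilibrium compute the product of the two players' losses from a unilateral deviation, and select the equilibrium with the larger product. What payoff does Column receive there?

At both P: Row loses 3 − (-2) = 5 by deviating; Column loses 14 − 12 = 2. Product = 5·2 = 10.
At both Q: Row loses 7 − (-3) = 10 by deviating; Column loses 9 − 6 = 3. Product = 10·3 = 30.
30 > 10, so both Q is risk-dominant. Column's payoff there is 9.

9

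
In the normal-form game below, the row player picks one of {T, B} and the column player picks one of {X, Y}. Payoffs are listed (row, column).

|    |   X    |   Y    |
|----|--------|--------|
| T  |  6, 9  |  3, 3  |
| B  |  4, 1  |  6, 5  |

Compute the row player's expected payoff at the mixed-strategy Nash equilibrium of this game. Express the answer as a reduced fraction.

The column player mixes with probability q on X, chosen so the row player is indifferent: 6q + 3(1−q) = 4q + 6(1−q) gives q = 3/5.
The row player's expected payoff (from either row, since indifferent) is 6·3/5 + 3·2/5 = 24/5.

24/5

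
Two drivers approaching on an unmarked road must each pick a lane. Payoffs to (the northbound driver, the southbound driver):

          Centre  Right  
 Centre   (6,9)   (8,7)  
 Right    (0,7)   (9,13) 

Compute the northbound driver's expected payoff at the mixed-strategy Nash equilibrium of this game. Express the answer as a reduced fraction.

The southbound driver mixes with probability q on Centre, chosen so the northbound driver is indifferent: 6q + 8(1−q) = 0q + 9(1−q) gives q = 1/7.
The northbound driver's expected payoff (from either row, since indifferent) is 6·1/7 + 8·6/7 = 54/7.

54/7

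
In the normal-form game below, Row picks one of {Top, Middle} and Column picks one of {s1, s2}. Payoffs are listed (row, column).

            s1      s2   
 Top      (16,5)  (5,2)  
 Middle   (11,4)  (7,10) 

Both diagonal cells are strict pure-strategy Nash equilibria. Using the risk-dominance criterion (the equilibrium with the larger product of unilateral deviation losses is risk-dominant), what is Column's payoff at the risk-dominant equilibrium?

At (Top, s1): Row loses 16 − 11 = 5 by deviating; Column loses 5 − 2 = 3. Product = 5·3 = 15.
At (Middle, s2): Row loses 7 − 5 = 2 by deviating; Column loses 10 − 4 = 6. Product = 2·6 = 12.
15 > 12, so (Top, s1) is risk-dominant. Column's payoff there is 5.

5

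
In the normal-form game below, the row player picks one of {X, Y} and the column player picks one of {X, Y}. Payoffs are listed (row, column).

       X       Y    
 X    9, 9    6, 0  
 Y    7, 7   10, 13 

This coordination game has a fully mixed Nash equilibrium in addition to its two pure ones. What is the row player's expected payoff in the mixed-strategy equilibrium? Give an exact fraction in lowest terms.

The column player mixes with probability q on X, chosen so the row player is indifferent: 9q + 6(1−q) = 7q + 10(1−q) gives q = 2/3.
The row player's expected payoff (from either row, since indifferent) is 9·2/3 + 6·1/3 = 8.

8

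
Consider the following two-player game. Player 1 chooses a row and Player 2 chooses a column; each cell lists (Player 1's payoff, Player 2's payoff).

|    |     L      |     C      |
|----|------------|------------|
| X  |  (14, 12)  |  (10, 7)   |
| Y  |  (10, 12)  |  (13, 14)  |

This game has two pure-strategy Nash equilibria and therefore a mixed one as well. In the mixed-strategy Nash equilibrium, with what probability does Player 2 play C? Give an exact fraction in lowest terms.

Player 2's mix q on L must make Player 1 indifferent between X and Y.
Player 1's payoff from X: 14q + 10(1−q). From Y: 10q + 13(1−q).
Set equal: 4q = 3(1−q) → q = 3/7.
Probability on C is 1 − 3/7 = 4/7.

4/7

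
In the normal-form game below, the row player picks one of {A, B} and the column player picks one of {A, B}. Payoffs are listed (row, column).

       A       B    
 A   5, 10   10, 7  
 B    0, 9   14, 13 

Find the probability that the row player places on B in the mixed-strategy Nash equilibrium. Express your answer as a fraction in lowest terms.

3/7

The row player's mix p on A must make the column player indifferent between A and B.
The column player's payoff from A: 10p + 9(1−p). From B: 7p + 13(1−p).
Set equal: 3p = 4(1−p) → p = 4/7.
Probability on B is 1 − 4/7 = 3/7.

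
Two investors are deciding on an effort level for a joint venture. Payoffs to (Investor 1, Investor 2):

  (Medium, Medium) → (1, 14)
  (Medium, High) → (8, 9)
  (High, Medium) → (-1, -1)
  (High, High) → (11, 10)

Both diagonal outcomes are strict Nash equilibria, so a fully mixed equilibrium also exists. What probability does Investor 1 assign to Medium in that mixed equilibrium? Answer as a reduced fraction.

11/16

Investor 1's mix p on Medium must make Investor 2 indifferent between Medium and High.
Investor 2's payoff from Medium: 14p + (-1)(1−p). From High: 9p + 10(1−p).
Set equal: 5p = 11(1−p) → p = 11/16.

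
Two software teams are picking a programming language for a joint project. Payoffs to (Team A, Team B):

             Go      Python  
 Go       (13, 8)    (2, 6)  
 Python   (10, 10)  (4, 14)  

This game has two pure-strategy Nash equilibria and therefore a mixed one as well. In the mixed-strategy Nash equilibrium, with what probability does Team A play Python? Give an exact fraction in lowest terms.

Team A's mix p on Go must make Team B indifferent between Go and Python.
Team B's payoff from Go: 8p + 10(1−p). From Python: 6p + 14(1−p).
Set equal: 2p = 4(1−p) → p = 4/6 = 2/3.
Probability on Python is 1 − 2/3 = 1/3.

1/3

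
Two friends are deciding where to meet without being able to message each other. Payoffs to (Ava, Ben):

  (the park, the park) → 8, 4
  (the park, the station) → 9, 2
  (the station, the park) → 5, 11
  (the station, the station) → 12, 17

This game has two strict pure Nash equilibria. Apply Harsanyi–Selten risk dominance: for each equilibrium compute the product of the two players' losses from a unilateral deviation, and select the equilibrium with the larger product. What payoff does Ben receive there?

17

At both the park: Ava loses 8 − 5 = 3 by deviating; Ben loses 4 − 2 = 2. Product = 3·2 = 6.
At both the station: Ava loses 12 − 9 = 3 by deviating; Ben loses 17 − 11 = 6. Product = 3·6 = 18.
18 > 6, so both the station is risk-dominant. Ben's payoff there is 17.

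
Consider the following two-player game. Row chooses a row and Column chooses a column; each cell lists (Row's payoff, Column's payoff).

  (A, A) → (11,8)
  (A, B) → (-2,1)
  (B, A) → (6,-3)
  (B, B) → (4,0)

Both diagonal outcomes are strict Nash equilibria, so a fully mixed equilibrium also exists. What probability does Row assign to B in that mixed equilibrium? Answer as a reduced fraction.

Row's mix p on A must make Column indifferent between A and B.
Column's payoff from A: 8p + (-3)(1−p). From B: 1p + 0(1−p).
Set equal: 7p = 3(1−p) → p = 3/10.
Probability on B is 1 − 3/10 = 7/10.

7/10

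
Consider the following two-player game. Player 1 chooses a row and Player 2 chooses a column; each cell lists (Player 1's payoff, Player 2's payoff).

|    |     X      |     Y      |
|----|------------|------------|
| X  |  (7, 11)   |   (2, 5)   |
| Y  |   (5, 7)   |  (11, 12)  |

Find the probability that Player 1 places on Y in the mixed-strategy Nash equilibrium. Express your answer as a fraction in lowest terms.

Player 1's mix p on X must make Player 2 indifferent between X and Y.
Player 2's payoff from X: 11p + 7(1−p). From Y: 5p + 12(1−p).
Set equal: 6p = 5(1−p) → p = 5/11.
Probability on Y is 1 − 5/11 = 6/11.

6/11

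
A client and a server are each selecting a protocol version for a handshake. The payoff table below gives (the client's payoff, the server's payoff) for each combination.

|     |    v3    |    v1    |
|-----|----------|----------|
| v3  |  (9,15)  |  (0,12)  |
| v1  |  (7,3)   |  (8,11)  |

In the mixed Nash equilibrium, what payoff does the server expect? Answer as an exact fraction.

The client mixes with probability p on v3, chosen so the server is indifferent: 15p + 3(1−p) = 12p + 11(1−p) gives p = 8/11.
The server's expected payoff is 15·8/11 + 3·3/11 = 129/11.

129/11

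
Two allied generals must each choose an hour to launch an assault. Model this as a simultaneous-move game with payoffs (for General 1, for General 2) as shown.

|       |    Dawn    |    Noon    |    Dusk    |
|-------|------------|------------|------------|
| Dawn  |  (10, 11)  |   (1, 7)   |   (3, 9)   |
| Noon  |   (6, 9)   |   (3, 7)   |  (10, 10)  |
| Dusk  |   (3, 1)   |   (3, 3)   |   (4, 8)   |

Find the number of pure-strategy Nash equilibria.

Both Dawn: General 1 gets 10 (best alternative 6); General 2 gets 11 (best alternative 9). Neither deviates — NE.
(Noon, Dusk): General 1 gets 10 (best alternative 4); General 2 gets 10 (best alternative 9). Neither deviates — NE.
Both Dusk is not a NE: General 1 would switch to Noon (10 > 4).
No other cell survives both best-response checks, so there are 2 pure NE.

2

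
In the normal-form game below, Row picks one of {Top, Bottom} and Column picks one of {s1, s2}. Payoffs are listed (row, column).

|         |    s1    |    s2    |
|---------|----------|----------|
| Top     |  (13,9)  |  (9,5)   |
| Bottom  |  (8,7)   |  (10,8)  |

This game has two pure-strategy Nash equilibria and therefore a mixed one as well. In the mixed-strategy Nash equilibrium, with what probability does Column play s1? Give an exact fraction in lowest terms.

Column's mix q on s1 must make Row indifferent between Top and Bottom.
Row's payoff from Top: 13q + 9(1−q). From Bottom: 8q + 10(1−q).
Set equal: 5q = 1(1−q) → q = 1/6.

1/6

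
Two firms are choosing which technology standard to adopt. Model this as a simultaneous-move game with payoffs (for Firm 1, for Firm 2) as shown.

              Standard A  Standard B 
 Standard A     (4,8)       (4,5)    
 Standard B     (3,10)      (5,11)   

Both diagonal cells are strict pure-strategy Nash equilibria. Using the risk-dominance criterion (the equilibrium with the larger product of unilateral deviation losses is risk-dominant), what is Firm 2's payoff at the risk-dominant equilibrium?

At both Standard A: Firm 1 loses 4 − 3 = 1 by deviating; Firm 2 loses 8 − 5 = 3. Product = 1·3 = 3.
At both Standard B: Firm 1 loses 5 − 4 = 1 by deviating; Firm 2 loses 11 − 10 = 1. Product = 1·1 = 1.
3 > 1, so both Standard A is risk-dominant. Firm 2's payoff there is 8.

8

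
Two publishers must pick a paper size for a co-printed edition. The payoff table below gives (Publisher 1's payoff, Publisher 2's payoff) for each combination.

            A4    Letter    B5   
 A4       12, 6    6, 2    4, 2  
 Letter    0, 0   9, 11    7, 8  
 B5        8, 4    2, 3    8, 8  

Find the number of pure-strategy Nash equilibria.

Both A4: Publisher 1 gets 12 (best alternative 8); Publisher 2 gets 6 (best alternative 2). Neither deviates — NE.
Both Letter: Publisher 1 gets 9 (best alternative 6); Publisher 2 gets 11 (best alternative 8). Neither deviates — NE.
Both B5: Publisher 1 gets 8 (best alternative 7); Publisher 2 gets 8 (best alternative 4). Neither deviates — NE.
(B5, Letter) is not a NE: Publisher 1 would switch to Letter (9 > 2).
No other cell survives both best-response checks, so there are 3 pure NE.

3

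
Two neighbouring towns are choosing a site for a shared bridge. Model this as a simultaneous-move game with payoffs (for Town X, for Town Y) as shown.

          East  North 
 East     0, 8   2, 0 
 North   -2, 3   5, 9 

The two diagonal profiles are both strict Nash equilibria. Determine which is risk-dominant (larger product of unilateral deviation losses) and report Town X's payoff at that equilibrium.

5

At both East: Town X loses 0 − (-2) = 2 by deviating; Town Y loses 8 − 0 = 8. Product = 2·8 = 16.
At both North: Town X loses 5 − 2 = 3 by deviating; Town Y loses 9 − 3 = 6. Product = 3·6 = 18.
18 > 16, so both North is risk-dominant. Town X's payoff there is 5.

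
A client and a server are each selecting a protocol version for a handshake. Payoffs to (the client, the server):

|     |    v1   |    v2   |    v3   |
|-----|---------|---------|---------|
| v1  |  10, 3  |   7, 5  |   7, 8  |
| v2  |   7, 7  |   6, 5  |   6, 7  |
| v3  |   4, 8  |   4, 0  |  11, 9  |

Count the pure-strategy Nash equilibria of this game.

1

Both v3: the client gets 11 (best alternative 7); the server gets 9 (best alternative 8). Neither deviates — NE.
Both v2 is not a NE: the client would switch to v1 (7 > 6).
No other cell survives both best-response checks, so there is 1 pure NE.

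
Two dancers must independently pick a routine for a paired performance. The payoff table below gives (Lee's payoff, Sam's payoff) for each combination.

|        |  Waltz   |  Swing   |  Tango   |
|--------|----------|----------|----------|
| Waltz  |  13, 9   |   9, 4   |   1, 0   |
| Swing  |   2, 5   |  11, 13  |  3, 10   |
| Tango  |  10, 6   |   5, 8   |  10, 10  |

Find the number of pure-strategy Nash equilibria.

3

Both Waltz: Lee gets 13 (best alternative 10); Sam gets 9 (best alternative 4). Neither deviates — NE.
Both Swing: Lee gets 11 (best alternative 9); Sam gets 13 (best alternative 10). Neither deviates — NE.
Both Tango: Lee gets 10 (best alternative 3); Sam gets 10 (best alternative 8). Neither deviates — NE.
(Tango, Swing) is not a NE: Lee would switch to Swing (11 > 5).
No other cell survives both best-response checks, so there are 3 pure NE.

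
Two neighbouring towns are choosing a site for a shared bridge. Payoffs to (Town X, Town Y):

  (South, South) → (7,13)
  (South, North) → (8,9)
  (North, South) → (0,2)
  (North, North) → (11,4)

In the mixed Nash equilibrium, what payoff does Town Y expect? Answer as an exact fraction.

17/3

Town X mixes with probability p on South, chosen so Town Y is indifferent: 13p + 2(1−p) = 9p + 4(1−p) gives p = 1/3.
Town Y's expected payoff is 13·1/3 + 2·2/3 = 17/3.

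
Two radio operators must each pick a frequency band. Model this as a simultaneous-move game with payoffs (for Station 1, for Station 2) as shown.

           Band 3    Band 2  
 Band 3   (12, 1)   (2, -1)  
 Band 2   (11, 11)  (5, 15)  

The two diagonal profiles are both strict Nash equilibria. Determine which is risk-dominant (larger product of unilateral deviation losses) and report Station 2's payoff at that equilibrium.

15

At both Band 3: Station 1 loses 12 − 11 = 1 by deviating; Station 2 loses 1 − (-1) = 2. Product = 1·2 = 2.
At both Band 2: Station 1 loses 5 − 2 = 3 by deviating; Station 2 loses 15 − 11 = 4. Product = 3·4 = 12.
12 > 2, so both Band 2 is risk-dominant. Station 2's payoff there is 15.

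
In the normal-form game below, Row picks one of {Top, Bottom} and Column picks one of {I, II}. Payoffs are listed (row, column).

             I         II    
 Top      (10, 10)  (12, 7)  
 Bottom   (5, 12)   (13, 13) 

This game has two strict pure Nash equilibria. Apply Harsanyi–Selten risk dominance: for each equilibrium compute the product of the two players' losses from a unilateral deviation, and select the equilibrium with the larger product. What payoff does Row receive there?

At (Top, I): Row loses 10 − 5 = 5 by deviating; Column loses 10 − 7 = 3. Product = 5·3 = 15.
At (Bottom, II): Row loses 13 − 12 = 1 by deviating; Column loses 13 − 12 = 1. Product = 1·1 = 1.
15 > 1, so (Top, I) is risk-dominant. Row's payoff there is 10.

10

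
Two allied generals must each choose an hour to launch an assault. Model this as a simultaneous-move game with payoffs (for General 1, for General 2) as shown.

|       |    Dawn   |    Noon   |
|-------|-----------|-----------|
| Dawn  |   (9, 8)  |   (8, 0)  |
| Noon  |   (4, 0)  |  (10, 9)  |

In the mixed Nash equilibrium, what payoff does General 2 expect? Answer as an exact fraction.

72/17

General 1 mixes with probability p on Dawn, chosen so General 2 is indifferent: 8p + 0(1−p) = 0p + 9(1−p) gives p = 9/17.
General 2's expected payoff is 8·9/17 + 0·8/17 = 72/17.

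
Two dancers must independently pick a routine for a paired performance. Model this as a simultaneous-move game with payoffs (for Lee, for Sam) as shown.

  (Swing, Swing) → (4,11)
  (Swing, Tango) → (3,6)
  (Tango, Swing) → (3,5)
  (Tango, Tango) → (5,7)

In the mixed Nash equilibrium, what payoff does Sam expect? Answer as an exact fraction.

47/7

Lee mixes with probability p on Swing, chosen so Sam is indifferent: 11p + 5(1−p) = 6p + 7(1−p) gives p = 2/7.
Sam's expected payoff is 11·2/7 + 5·5/7 = 47/7.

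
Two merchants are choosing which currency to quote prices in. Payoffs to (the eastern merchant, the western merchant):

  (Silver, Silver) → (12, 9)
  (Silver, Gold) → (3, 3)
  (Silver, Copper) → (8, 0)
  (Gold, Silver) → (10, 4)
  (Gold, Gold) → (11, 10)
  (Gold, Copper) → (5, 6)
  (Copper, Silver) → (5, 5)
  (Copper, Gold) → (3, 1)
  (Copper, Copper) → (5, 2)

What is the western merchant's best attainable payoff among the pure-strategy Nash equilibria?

Both Silver is a pure NE (the eastern merchant: 12 ≥ 10; the western merchant: 9 ≥ 3). The western merchant gets 9.
Both Gold is a pure NE (the eastern merchant: 11 ≥ 3; the western merchant: 10 ≥ 6). The western merchant gets 10.
Every other cell has a profitable deviation for at least one player. Highest of {9, 10} is 10.

10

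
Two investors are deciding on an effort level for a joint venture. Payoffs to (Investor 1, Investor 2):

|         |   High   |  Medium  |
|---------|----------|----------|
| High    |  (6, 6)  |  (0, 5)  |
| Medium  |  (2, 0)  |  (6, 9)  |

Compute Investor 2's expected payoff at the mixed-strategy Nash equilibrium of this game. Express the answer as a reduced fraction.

Investor 1 mixes with probability p on High, chosen so Investor 2 is indifferent: 6p + 0(1−p) = 5p + 9(1−p) gives p = 9/10.
Investor 2's expected payoff is 6·9/10 + 0·1/10 = 27/5.

27/5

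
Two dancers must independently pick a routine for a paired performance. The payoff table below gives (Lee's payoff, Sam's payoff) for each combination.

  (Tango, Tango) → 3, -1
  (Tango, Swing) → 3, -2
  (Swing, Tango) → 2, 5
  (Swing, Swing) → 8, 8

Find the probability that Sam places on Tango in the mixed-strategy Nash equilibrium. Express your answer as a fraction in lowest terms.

5/6

Sam's mix q on Tango must make Lee indifferent between Tango and Swing.
Lee's payoff from Tango: 3q + 3(1−q). From Swing: 2q + 8(1−q).
Set equal: 1q = 5(1−q) → q = 5/6.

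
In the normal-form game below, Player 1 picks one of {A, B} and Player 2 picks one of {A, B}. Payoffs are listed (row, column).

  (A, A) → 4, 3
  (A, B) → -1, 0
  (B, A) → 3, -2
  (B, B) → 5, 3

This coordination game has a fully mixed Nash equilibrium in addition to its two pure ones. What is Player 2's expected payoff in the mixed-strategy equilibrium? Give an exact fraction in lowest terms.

9/8

Player 1 mixes with probability p on A, chosen so Player 2 is indifferent: 3p + (-2)(1−p) = 0p + 3(1−p) gives p = 5/8.
Player 2's expected payoff is 3·5/8 + (-2)·3/8 = 9/8.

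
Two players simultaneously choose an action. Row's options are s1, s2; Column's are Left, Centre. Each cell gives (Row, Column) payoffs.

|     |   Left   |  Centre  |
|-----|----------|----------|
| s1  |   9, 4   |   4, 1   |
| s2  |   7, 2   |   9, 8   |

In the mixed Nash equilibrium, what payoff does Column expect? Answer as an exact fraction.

10/3

Row mixes with probability p on s1, chosen so Column is indifferent: 4p + 2(1−p) = 1p + 8(1−p) gives p = 2/3.
Column's expected payoff is 4·2/3 + 2·1/3 = 10/3.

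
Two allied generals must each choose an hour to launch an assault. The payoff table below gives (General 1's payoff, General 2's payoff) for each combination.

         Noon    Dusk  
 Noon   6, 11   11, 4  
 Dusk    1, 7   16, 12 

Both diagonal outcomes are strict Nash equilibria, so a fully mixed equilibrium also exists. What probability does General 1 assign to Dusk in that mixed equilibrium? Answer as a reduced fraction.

General 1's mix p on Noon must make General 2 indifferent between Noon and Dusk.
General 2's payoff from Noon: 11p + 7(1−p). From Dusk: 4p + 12(1−p).
Set equal: 7p = 5(1−p) → p = 5/12.
Probability on Dusk is 1 − 5/12 = 7/12.

7/12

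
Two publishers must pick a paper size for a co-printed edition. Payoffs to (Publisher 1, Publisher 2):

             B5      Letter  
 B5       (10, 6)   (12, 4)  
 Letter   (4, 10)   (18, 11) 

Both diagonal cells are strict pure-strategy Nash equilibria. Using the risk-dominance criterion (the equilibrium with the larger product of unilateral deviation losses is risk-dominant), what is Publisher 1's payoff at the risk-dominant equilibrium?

At both B5: Publisher 1 loses 10 − 4 = 6 by deviating; Publisher 2 loses 6 − 4 = 2. Product = 6·2 = 12.
At both Letter: Publisher 1 loses 18 − 12 = 6 by deviating; Publisher 2 loses 11 − 10 = 1. Product = 6·1 = 6.
12 > 6, so both B5 is risk-dominant. Publisher 1's payoff there is 10.

10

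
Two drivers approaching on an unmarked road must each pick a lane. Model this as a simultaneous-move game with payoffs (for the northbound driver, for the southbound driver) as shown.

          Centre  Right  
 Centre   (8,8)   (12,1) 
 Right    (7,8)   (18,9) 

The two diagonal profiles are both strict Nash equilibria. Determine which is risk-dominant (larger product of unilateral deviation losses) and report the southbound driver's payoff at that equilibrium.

8

At both Centre: the northbound driver loses 8 − 7 = 1 by deviating; the southbound driver loses 8 − 1 = 7. Product = 1·7 = 7.
At both Right: the northbound driver loses 18 − 12 = 6 by deviating; the southbound driver loses 9 − 8 = 1. Product = 6·1 = 6.
7 > 6, so both Centre is risk-dominant. The southbound driver's payoff there is 8.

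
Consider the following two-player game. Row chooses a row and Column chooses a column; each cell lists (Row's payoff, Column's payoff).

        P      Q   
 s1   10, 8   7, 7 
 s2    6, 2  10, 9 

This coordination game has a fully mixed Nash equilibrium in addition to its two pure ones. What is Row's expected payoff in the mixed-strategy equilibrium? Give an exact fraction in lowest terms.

58/7

Column mixes with probability q on P, chosen so Row is indifferent: 10q + 7(1−q) = 6q + 10(1−q) gives q = 3/7.
Row's expected payoff (from either row, since indifferent) is 10·3/7 + 7·4/7 = 58/7.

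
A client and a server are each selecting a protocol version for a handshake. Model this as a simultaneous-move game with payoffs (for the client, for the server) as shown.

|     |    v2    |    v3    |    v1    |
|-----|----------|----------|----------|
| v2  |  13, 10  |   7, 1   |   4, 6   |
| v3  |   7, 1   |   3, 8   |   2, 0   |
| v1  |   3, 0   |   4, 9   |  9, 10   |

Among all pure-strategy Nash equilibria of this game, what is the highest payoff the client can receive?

13

Both v2 is a pure NE (the client: 13 ≥ 7; the server: 10 ≥ 6). The client gets 13.
Both v1 is a pure NE (the client: 9 ≥ 4; the server: 10 ≥ 9). The client gets 9.
Every other cell has a profitable deviation for at least one player. Highest of {13, 9} is 13.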